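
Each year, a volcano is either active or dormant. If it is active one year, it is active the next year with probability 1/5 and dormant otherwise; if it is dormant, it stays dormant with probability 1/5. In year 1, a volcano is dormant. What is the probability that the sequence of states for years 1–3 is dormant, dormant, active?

4/25

Year 1 is given. For each transition, use the conditional probability from the current state:
P(dormant | dormant) = 1/5; P(active | dormant) = 4/5.
P = 1/5 × 4/5 = 4/25.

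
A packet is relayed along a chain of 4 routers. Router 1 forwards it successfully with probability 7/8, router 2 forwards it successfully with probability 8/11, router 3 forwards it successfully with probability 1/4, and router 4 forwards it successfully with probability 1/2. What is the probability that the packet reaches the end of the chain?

Each stage is reached only if all earlier stages succeed, so
P = 7/8 × 8/11 × 1/4 × 1/2 = 56/704 = 7/88.

7/88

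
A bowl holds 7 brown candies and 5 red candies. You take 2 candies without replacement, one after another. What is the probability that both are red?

P(all red) = 5/12 × 4/11 = 20/132 = 5/33.

5/33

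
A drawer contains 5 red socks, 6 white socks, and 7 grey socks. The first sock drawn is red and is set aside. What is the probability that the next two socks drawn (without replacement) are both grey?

With the first sock removed, 7 grey remain out of 17.
P = 7/17 × 6/16 = 42/272 = 21/136.

21/136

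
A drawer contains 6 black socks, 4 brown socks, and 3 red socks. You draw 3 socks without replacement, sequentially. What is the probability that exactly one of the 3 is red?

135/286

One ordering (red drawn first) has probability 3/13 × 10/12 × 9/11 = 270/1716 = 45/286.
There are C(3,1) = 3 such orderings, each equally likely, so P = 3 × 45/286 = 135/286.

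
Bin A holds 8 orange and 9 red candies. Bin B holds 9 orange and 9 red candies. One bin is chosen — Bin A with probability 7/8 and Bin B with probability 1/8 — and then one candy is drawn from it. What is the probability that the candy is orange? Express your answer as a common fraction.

129/272

From Bin A: P(orange) = 8/17.
From Bin B: P(orange) = 9/18.
Total probability = (7/8)(8/17) + (1/8)(9/18) = 129/272.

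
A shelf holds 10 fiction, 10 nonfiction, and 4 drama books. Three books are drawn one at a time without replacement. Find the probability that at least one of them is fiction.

415/506

P(no fiction) = 14/24 × 13/23 × 12/22 = 2184/12144 = 91/506.
P(at least one) = 1 − 91/506 = 415/506.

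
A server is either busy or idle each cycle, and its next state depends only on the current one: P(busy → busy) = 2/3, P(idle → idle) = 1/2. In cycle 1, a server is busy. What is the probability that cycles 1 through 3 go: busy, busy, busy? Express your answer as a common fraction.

4/9

Cycle 1 is given. For each transition, use the conditional probability from the current state:
P(busy | busy) = 2/3; P(busy | busy) = 2/3.
P = 2/3 × 2/3 = 4/9.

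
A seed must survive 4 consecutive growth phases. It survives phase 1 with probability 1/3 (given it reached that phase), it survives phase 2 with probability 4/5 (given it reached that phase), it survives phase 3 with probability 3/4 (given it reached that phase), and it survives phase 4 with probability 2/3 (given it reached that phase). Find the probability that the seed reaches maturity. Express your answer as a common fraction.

2/15

Each stage is reached only if all earlier stages succeed, so
P = 1/3 × 4/5 × 3/4 × 2/3 = 24/180 = 2/15.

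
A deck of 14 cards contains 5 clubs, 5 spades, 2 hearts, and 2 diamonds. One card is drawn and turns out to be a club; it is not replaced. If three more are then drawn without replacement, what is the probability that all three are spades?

5/143

With the first card removed, 5 spades remain out of 13.
P = 5/13 × 4/12 × 3/11 = 60/1716 = 5/143.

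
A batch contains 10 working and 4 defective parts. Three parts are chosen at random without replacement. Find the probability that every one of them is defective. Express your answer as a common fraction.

P(all defective) = 4/14 × 3/13 × 2/12 = 24/2184 = 1/91.

1/91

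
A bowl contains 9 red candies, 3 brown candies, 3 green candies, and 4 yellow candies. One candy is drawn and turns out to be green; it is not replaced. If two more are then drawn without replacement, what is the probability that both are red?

With the first candy removed, 9 red remain out of 18.
P = 9/18 × 8/17 = 72/306 = 4/17.

4/17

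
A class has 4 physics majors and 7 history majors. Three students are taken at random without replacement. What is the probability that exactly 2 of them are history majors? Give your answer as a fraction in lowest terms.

One ordering (history majors drawn first) has probability 7/11 × 6/10 × 4/9 = 168/990 = 28/165.
There are C(3,2) = 3 such orderings, each equally likely, so P = 3 × 28/165 = 28/55.

28/55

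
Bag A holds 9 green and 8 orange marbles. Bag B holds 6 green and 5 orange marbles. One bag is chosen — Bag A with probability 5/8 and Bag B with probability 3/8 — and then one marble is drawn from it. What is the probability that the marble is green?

From Bag A: P(green) = 9/17.
From Bag B: P(green) = 6/11.
Total probability = (5/8)(9/17) + (3/8)(6/11) = 801/1496.

801/1496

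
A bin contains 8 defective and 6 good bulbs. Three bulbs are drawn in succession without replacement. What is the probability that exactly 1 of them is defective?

30/91

One ordering (defective drawn first) has probability 8/14 × 6/13 × 5/12 = 240/2184 = 10/91.
There are C(3,1) = 3 such orderings, each equally likely, so P = 3 × 10/91 = 30/91.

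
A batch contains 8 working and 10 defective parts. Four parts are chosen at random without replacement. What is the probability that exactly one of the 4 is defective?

One ordering (defective drawn first) has probability 10/18 × 8/17 × 7/16 × 6/15 = 3360/73440 = 7/153.
There are C(4,1) = 4 such orderings, each equally likely, so P = 4 × 7/153 = 28/153.

28/153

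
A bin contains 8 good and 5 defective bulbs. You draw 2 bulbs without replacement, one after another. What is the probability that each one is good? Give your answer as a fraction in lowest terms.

P(every draw is good) = 8/13 × 7/12 = 56/156 = 14/39.

14/39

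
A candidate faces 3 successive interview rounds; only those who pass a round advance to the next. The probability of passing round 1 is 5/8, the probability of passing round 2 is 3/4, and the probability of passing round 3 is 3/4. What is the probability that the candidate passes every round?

45/128

The events are sequential, so multiply the conditional probabilities:
P = 5/8 × 3/4 × 3/4 = 45/128.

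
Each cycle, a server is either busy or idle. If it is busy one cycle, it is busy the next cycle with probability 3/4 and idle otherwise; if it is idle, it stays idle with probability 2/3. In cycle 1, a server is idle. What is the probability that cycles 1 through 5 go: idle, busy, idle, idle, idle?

Cycle 1 is given. For each transition, use the conditional probability from the current state:
P(busy | idle) = 1/3; P(idle | busy) = 1/4; P(idle | idle) = 2/3; P(idle | idle) = 2/3.
P = 1/3 × 1/4 × 2/3 × 2/3 = 4/108 = 1/27.

1/27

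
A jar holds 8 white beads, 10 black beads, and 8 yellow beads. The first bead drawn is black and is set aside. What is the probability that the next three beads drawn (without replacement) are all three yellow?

With the first bead removed, 8 yellow remain out of 25.
P = 8/25 × 7/24 × 6/23 = 336/13800 = 14/575.

14/575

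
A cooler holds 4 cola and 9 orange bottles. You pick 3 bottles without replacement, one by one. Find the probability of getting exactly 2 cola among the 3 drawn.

One ordering (cola drawn first) has probability 4/13 × 3/12 × 9/11 = 108/1716 = 9/143.
There are C(3,2) = 3 such orderings, each equally likely, so P = 3 × 9/143 = 27/143.

27/143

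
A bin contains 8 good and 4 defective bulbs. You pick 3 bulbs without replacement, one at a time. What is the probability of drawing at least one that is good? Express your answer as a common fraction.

54/55

P(no good) = 4/12 × 3/11 × 2/10 = 24/1320 = 1/55.
P(at least one) = 1 − 1/55 = 54/55.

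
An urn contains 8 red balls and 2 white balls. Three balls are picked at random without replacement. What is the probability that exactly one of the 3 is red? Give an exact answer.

1/15

One ordering (red drawn first) has probability 8/10 × 2/9 × 1/8 = 16/720 = 1/45.
There are C(3,1) = 3 such orderings, each equally likely, so P = 3 × 1/45 = 1/15.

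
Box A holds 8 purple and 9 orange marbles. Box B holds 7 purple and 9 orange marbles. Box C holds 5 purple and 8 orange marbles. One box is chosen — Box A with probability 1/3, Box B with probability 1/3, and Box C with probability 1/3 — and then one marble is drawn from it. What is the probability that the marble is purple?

From Box A: P(purple) = 8/17.
From Box B: P(purple) = 7/16.
From Box C: P(purple) = 5/13.
Total probability = (1/3)(8/17) + (1/3)(7/16) + (1/3)(5/13) = 4571/10608.

4571/10608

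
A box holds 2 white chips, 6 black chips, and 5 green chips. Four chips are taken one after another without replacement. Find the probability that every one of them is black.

3/143

P(every draw is black) = 6/13 × 5/12 × 4/11 × 3/10 = 360/17160 = 3/143.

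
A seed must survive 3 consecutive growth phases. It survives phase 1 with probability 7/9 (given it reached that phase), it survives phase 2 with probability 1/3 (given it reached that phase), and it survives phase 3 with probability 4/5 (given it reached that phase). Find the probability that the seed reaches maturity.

Multiplying along the chain,
P = 7/9 × 1/3 × 4/5 = 28/135.

28/135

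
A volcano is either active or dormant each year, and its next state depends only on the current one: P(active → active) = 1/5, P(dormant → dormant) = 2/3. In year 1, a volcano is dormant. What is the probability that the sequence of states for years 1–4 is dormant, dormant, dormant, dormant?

8/27

Year 1 is given. For each transition, use the conditional probability from the current state:
P(dormant | dormant) = 2/3; P(dormant | dormant) = 2/3; P(dormant | dormant) = 2/3.
P = 2/3 × 2/3 × 2/3 = 8/27.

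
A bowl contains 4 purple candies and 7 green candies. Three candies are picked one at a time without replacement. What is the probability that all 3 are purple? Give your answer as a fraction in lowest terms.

4/165

P = 4/11 × 3/10 × 2/9 = 24/990 = 4/165.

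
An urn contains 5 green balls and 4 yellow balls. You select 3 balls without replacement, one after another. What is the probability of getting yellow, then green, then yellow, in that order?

5/42

Chain rule:
P = 4/9 × 5/8 × 3/7 = 60/504 = 5/42.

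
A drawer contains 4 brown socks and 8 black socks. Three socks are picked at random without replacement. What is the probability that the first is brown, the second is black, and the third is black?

Chain rule:
P = 4/12 × 8/11 × 7/10 = 224/1320 = 28/165.

28/165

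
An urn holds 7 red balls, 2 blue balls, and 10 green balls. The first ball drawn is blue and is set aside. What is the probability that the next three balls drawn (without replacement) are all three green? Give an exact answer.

With the first ball removed, 10 green remain out of 18.
P = 10/18 × 9/17 × 8/16 = 720/4896 = 5/34.

5/34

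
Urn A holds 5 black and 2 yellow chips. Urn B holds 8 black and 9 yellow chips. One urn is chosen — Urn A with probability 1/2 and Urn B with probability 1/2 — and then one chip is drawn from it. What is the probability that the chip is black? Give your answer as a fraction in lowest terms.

141/238

From Urn A: P(black) = 5/7.
From Urn B: P(black) = 8/17.
Total probability = (1/2)(5/7) + (1/2)(8/17) = 141/238.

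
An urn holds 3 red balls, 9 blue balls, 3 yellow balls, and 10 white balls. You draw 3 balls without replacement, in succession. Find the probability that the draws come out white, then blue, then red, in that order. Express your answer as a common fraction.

9/460

Each draw changes the counts, so multiply the conditional probabilities along the sequence:
P = 10/25 × 9/24 × 3/23 = 270/13800 = 9/460.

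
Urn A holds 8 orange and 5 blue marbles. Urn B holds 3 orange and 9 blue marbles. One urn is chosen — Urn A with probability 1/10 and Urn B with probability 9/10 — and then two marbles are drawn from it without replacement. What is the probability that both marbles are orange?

659/8580

From Urn A: P(both orange) = (8/13)(7/12) = 14/39.
From Urn B: P(both orange) = (3/12)(2/11) = 1/22.
Total probability = (1/10)(14/39) + (9/10)(1/22) = 659/8580.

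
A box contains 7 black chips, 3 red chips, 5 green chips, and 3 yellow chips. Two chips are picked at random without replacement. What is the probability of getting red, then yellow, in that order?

Multiply the probability of each draw given the previous ones:
P = 3/18 × 3/17 = 9/306 = 1/34.

1/34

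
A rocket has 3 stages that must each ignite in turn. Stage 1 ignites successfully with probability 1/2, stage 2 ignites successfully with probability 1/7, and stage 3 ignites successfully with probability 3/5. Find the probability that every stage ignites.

3/70

Multiplying along the chain,
P = 1/2 × 1/7 × 3/5 = 3/70.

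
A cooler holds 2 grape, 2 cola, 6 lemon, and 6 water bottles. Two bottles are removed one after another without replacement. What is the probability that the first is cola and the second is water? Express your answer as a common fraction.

1/20

Each draw changes the counts, so multiply the conditional probabilities along the sequence:
P = 2/16 × 6/15 = 12/240 = 1/20.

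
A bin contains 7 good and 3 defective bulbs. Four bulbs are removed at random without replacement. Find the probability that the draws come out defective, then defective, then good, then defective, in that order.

Multiply the probability of each draw given the previous ones:
P = 3/10 × 2/9 × 7/8 × 1/7 = 42/5040 = 1/120.

1/120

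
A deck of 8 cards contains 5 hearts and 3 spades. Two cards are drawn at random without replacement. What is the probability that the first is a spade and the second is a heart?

15/56

Multiply the probability of each draw given the previous ones:
P = 3/8 × 5/7 = 15/56.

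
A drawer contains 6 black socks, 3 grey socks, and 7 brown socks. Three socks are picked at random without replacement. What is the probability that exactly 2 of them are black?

One ordering (black drawn first) has probability 6/16 × 5/15 × 10/14 = 300/3360 = 5/56.
There are C(3,2) = 3 such orderings, each equally likely, so P = 3 × 5/56 = 15/56.

15/56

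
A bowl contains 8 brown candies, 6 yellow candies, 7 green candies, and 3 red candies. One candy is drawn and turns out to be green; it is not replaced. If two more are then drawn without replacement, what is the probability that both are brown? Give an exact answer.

28/253

With the first candy removed, 8 brown remain out of 23.
P = 8/23 × 7/22 = 56/506 = 28/253.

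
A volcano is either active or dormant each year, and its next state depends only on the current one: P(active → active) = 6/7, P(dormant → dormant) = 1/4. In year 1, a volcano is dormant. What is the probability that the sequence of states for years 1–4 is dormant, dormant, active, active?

9/56

Year 1 is given. For each transition, use the conditional probability from the current state:
P(dormant | dormant) = 1/4; P(active | dormant) = 3/4; P(active | active) = 6/7.
P = 1/4 × 3/4 × 6/7 = 18/112 = 9/56.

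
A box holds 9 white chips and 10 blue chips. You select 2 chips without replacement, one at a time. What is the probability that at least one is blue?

P(no blue) = 9/19 × 8/18 = 72/342 = 4/19.
P(at least one) = 1 − 4/19 = 15/19.

15/19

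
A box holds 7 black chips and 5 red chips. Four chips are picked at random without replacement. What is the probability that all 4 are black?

P = 7/12 × 6/11 × 5/10 × 4/9 = 840/11880 = 7/99.

7/99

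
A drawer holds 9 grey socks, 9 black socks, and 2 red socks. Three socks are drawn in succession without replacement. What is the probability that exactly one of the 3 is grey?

33/76

One ordering (grey drawn first) has probability 9/20 × 11/19 × 10/18 = 990/6840 = 11/76.
There are C(3,1) = 3 such orderings, each equally likely, so P = 3 × 11/76 = 33/76.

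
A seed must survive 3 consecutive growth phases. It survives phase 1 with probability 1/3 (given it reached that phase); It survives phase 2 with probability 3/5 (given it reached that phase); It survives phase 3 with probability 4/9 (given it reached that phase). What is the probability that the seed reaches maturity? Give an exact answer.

4/45

Multiplying along the chain,
P = 1/3 × 3/5 × 4/9 = 12/135 = 4/45.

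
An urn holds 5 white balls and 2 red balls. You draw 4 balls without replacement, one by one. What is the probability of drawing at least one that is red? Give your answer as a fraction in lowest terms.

P(no red) = 5/7 × 4/6 × 3/5 × 2/4 = 120/840 = 1/7.
P(at least one) = 1 − 1/7 = 6/7.

6/7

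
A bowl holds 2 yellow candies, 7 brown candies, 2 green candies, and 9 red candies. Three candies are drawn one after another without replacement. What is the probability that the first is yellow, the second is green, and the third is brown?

7/1710

Multiply the probability of each draw given the previous ones:
P = 2/20 × 2/19 × 7/18 = 28/6840 = 7/1710.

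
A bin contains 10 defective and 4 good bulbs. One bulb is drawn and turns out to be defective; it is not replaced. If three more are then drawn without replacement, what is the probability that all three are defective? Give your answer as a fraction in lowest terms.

After the first draw, 9 of the remaining 13 bulbs are defective.
P = 9/13 × 8/12 × 7/11 = 504/1716 = 42/143.

42/143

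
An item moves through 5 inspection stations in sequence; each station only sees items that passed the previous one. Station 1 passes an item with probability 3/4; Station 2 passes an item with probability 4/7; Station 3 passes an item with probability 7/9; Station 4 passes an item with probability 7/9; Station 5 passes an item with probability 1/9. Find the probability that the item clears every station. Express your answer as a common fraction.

The events are sequential, so multiply the conditional probabilities:
P = 3/4 × 4/7 × 7/9 × 7/9 × 1/9 = 588/20412 = 7/243.

7/243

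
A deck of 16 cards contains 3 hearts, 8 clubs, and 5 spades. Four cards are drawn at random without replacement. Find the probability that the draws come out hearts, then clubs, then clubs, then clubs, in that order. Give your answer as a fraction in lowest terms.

3/130

Each draw changes the counts, so multiply the conditional probabilities along the sequence:
P = 3/16 × 8/15 × 7/14 × 6/13 = 1008/43680 = 3/130.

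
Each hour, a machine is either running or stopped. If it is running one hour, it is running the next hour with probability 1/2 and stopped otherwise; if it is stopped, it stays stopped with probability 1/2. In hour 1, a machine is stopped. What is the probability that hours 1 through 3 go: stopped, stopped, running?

1/4

Hour 1 is given. For each transition, use the conditional probability from the current state:
P(stopped | stopped) = 1/2; P(running | stopped) = 1/2.
P = 1/2 × 1/2 = 1/4.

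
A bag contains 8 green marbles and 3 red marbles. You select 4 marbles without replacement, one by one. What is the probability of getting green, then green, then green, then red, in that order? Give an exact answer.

Chain rule:
P = 8/11 × 7/10 × 6/9 × 3/8 = 1008/7920 = 7/55.

7/55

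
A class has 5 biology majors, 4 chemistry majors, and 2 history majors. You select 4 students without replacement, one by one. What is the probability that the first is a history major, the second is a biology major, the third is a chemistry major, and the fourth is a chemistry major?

Each draw changes the counts, so multiply the conditional probabilities along the sequence:
P = 2/11 × 5/10 × 4/9 × 3/8 = 120/7920 = 1/66.

1/66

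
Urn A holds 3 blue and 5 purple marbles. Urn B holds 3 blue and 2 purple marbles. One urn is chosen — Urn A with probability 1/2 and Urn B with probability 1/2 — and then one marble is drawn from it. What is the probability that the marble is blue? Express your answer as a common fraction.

From Urn A: P(blue) = 3/8.
From Urn B: P(blue) = 3/5.
Total probability = (1/2)(3/8) + (1/2)(3/5) = 39/80.

39/80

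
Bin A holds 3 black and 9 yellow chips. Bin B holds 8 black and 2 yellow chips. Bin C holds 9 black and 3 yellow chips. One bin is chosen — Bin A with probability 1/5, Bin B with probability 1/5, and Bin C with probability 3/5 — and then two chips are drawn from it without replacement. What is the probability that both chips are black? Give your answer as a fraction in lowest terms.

From Bin A: P(both black) = (3/12)(2/11) = 1/22.
From Bin B: P(both black) = (8/10)(7/9) = 28/45.
From Bin C: P(both black) = (9/12)(8/11) = 6/11.
Total probability = (1/5)(1/22) + (1/5)(28/45) + (3/5)(6/11) = 2281/4950.

2281/4950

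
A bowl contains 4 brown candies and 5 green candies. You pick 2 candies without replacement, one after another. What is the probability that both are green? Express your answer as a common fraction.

P = 5/9 × 4/8 = 20/72 = 5/18.

5/18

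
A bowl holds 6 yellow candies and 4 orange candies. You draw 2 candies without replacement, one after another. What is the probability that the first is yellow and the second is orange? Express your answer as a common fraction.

4/15

Multiply the probability of each draw given the previous ones:
P = 6/10 × 4/9 = 24/90 = 4/15.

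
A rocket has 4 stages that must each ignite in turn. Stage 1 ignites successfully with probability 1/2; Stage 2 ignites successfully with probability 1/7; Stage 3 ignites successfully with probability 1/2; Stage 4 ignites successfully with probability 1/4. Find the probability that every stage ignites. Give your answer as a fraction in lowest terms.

1/112

Each stage is reached only if all earlier stages succeed, so
P = 1/2 × 1/7 × 1/2 × 1/4 = 1/112.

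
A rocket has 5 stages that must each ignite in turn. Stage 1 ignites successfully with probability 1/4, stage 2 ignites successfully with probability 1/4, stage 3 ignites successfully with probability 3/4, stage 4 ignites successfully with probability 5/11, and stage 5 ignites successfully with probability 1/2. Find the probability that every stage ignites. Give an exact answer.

The events are sequential, so multiply the conditional probabilities:
P = 1/4 × 1/4 × 3/4 × 5/11 × 1/2 = 15/1408.

15/1408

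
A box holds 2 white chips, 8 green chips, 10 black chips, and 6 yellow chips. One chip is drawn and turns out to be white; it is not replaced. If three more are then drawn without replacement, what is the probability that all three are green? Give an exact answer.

14/575

With the first chip removed, 8 green remain out of 25.
P = 8/25 × 7/24 × 6/23 = 336/13800 = 14/575.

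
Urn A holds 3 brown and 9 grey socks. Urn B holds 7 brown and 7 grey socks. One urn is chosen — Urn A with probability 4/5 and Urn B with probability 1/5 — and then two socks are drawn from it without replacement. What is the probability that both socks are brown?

59/715

From Urn A: P(both brown) = (3/12)(2/11) = 1/22.
From Urn B: P(both brown) = (7/14)(6/13) = 3/13.
Total probability = (4/5)(1/22) + (1/5)(3/13) = 59/715.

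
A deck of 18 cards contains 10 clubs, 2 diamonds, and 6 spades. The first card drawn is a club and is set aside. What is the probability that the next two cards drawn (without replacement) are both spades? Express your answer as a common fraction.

After the first draw, 6 of the remaining 17 cards are spades.
P = 6/17 × 5/16 = 30/272 = 15/136.

15/136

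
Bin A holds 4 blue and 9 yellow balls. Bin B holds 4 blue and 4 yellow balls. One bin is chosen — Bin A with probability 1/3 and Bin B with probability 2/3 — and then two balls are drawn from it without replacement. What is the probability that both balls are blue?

From Bin A: P(both blue) = (4/13)(3/12) = 1/13.
From Bin B: P(both blue) = (4/8)(3/7) = 3/14.
Total probability = (1/3)(1/13) + (2/3)(3/14) = 46/273.

46/273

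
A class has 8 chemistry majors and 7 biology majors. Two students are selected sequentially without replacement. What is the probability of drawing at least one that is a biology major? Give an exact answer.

P(no biology majors) = 8/15 × 7/14 = 56/210 = 4/15.
P(at least one) = 1 − 4/15 = 11/15.

11/15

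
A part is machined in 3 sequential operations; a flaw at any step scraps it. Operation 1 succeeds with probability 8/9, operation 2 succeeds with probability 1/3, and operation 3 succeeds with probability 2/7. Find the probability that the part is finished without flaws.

The events are sequential, so multiply the conditional probabilities:
P = 8/9 × 1/3 × 2/7 = 16/189.

16/189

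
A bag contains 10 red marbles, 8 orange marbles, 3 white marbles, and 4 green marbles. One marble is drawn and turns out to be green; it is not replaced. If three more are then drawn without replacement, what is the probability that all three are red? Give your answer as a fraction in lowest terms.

15/253

With the first marble removed, 10 red remain out of 24.
P = 10/24 × 9/23 × 8/22 = 720/12144 = 15/253.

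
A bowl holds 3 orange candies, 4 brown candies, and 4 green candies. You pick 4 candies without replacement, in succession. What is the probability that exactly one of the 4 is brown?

One ordering (brown drawn first) has probability 4/11 × 7/10 × 6/9 × 5/8 = 840/7920 = 7/66.
There are C(4,1) = 4 such orderings, each equally likely, so P = 4 × 7/66 = 14/33.

14/33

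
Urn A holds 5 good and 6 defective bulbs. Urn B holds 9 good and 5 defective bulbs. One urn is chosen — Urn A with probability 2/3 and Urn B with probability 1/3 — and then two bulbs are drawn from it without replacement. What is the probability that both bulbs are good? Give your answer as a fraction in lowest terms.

From Urn A: P(both good) = (5/11)(4/10) = 2/11.
From Urn B: P(both good) = (9/14)(8/13) = 36/91.
Total probability = (2/3)(2/11) + (1/3)(36/91) = 760/3003.

760/3003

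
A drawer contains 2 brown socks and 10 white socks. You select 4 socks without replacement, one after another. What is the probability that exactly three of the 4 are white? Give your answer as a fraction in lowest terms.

16/33

One ordering (white drawn first) has probability 10/12 × 9/11 × 8/10 × 2/9 = 1440/11880 = 4/33.
There are C(4,3) = 4 such orderings, each equally likely, so P = 4 × 4/33 = 16/33.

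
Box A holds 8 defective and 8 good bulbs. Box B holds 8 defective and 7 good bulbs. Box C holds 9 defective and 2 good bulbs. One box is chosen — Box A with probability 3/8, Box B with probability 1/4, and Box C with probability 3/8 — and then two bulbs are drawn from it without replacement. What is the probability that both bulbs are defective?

211/528

From Box A: P(both defective) = (8/16)(7/15) = 7/30.
From Box B: P(both defective) = (8/15)(7/14) = 4/15.
From Box C: P(both defective) = (9/11)(8/10) = 36/55.
Total probability = (3/8)(7/30) + (1/4)(4/15) + (3/8)(36/55) = 211/528.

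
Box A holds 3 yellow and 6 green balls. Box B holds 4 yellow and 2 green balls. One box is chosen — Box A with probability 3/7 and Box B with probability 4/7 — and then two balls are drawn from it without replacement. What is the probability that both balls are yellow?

37/140

From Box A: P(both yellow) = (3/9)(2/8) = 1/12.
From Box B: P(both yellow) = (4/6)(3/5) = 2/5.
Total probability = (3/7)(1/12) + (4/7)(2/5) = 37/140.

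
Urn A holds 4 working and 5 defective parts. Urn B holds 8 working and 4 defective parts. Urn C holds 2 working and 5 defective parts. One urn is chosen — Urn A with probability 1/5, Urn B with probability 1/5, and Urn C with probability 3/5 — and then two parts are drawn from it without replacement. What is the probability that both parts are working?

113/770

From Urn A: P(both working) = (4/9)(3/8) = 1/6.
From Urn B: P(both working) = (8/12)(7/11) = 14/33.
From Urn C: P(both working) = (2/7)(1/6) = 1/21.
Total probability = (1/5)(1/6) + (1/5)(14/33) + (3/5)(1/21) = 113/770.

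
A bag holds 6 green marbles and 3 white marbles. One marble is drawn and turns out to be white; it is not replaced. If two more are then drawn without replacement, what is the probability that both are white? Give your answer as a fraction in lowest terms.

With the first marble removed, 2 white remain out of 8.
P = 2/8 × 1/7 = 2/56 = 1/28.

1/28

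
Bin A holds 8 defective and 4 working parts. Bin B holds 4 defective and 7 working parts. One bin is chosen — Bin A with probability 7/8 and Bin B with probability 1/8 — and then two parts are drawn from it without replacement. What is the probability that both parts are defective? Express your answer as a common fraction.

127/330

From Bin A: P(both defective) = (8/12)(7/11) = 14/33.
From Bin B: P(both defective) = (4/11)(3/10) = 6/55.
Total probability = (7/8)(14/33) + (1/8)(6/55) = 127/330.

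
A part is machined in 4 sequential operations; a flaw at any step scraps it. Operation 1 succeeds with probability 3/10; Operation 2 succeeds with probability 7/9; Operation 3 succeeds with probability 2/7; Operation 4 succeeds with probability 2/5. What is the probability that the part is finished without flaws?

2/75

Each stage is reached only if all earlier stages succeed, so
P = 3/10 × 7/9 × 2/7 × 2/5 = 84/3150 = 2/75.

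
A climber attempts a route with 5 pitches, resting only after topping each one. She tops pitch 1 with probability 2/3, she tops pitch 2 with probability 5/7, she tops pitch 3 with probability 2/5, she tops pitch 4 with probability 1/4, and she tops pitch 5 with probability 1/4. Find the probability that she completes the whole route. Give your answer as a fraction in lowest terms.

The events are sequential, so multiply the conditional probabilities:
P = 2/3 × 5/7 × 2/5 × 1/4 × 1/4 = 20/1680 = 1/84.

1/84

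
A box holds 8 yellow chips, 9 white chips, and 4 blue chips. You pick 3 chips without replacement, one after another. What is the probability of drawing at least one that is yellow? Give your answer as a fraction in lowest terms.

P(no yellow) = 13/21 × 12/20 × 11/19 = 1716/7980 = 143/665.
P(at least one) = 1 − 143/665 = 522/665.

522/665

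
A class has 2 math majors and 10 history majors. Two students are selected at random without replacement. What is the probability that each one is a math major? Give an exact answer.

P(all math majors) = 2/12 × 1/11 = 2/132 = 1/66.

1/66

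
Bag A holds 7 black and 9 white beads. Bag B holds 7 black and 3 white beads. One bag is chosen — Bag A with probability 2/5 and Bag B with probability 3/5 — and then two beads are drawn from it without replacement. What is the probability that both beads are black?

From Bag A: P(both black) = (7/16)(6/15) = 7/40.
From Bag B: P(both black) = (7/10)(6/9) = 7/15.
Total probability = (2/5)(7/40) + (3/5)(7/15) = 7/20.

7/20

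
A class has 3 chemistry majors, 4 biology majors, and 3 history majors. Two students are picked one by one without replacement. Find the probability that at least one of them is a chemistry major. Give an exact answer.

8/15

P(no chemistry majors) = 7/10 × 6/9 = 42/90 = 7/15.
P(at least one) = 1 − 7/15 = 8/15.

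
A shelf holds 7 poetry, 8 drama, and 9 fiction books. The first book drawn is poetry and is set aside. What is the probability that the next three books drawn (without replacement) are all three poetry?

After the first draw, 6 of the remaining 23 books are poetry.
P = 6/23 × 5/22 × 4/21 = 120/10626 = 20/1771.

20/1771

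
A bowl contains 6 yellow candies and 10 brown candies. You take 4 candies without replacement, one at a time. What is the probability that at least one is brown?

361/364

P(no brown) = 6/16 × 5/15 × 4/14 × 3/13 = 360/43680 = 3/364.
P(at least one) = 1 − 3/364 = 361/364.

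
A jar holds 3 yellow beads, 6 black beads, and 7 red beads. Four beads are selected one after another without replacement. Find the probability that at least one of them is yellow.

17/28

P(no yellow) = 13/16 × 12/15 × 11/14 × 10/13 = 17160/43680 = 11/28.
P(at least one) = 1 − 11/28 = 17/28.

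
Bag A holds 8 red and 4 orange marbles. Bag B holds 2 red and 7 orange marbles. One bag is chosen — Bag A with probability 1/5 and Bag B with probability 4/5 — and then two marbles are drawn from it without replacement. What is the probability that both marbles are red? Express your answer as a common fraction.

53/495

From Bag A: P(both red) = (8/12)(7/11) = 14/33.
From Bag B: P(both red) = (2/9)(1/8) = 1/36.
Total probability = (1/5)(14/33) + (4/5)(1/36) = 53/495.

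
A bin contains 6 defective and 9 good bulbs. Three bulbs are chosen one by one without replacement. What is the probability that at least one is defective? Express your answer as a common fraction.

53/65

P(no defective) = 9/15 × 8/14 × 7/13 = 504/2730 = 12/65.
P(at least one) = 1 − 12/65 = 53/65.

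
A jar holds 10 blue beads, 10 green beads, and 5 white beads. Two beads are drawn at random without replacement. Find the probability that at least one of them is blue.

13/20

P(no blue) = 15/25 × 14/24 = 210/600 = 7/20.
P(at least one) = 1 − 7/20 = 13/20.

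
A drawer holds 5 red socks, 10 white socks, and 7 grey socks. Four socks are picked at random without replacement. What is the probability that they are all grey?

P(every draw is grey) = 7/22 × 6/21 × 5/20 × 4/19 = 840/175560 = 1/209.

1/209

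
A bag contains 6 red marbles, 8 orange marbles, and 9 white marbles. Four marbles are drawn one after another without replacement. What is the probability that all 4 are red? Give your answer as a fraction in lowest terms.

3/1771

P = 6/23 × 5/22 × 4/21 × 3/20 = 360/212520 = 3/1771.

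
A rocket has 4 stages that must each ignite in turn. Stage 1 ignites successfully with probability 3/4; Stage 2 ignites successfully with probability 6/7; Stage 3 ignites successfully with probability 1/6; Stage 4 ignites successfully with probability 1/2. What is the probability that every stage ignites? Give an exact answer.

Multiplying along the chain,
P = 3/4 × 6/7 × 1/6 × 1/2 = 18/336 = 3/56.

3/56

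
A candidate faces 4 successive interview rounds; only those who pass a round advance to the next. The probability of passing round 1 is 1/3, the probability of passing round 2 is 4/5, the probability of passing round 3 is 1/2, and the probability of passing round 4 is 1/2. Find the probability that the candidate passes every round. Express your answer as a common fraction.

Multiplying along the chain,
P = 1/3 × 4/5 × 1/2 × 1/2 = 4/60 = 1/15.

1/15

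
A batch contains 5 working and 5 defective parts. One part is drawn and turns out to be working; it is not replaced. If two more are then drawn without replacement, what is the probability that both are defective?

With the first part removed, 5 defective remain out of 9.
P = 5/9 × 4/8 = 20/72 = 5/18.

5/18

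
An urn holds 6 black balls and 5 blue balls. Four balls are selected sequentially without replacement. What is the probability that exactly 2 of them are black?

One ordering (black drawn first) has probability 6/11 × 5/10 × 5/9 × 4/8 = 600/7920 = 5/66.
There are C(4,2) = 6 such orderings, each equally likely, so P = 6 × 5/66 = 5/11.

5/11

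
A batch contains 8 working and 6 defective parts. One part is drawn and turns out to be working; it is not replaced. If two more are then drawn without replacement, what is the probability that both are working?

With the first part removed, 7 working remain out of 13.
P = 7/13 × 6/12 = 42/156 = 7/26.

7/26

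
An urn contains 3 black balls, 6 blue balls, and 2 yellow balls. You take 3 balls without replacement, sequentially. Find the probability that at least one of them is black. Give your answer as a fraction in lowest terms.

P(no black) = 8/11 × 7/10 × 6/9 = 336/990 = 56/165.
P(at least one) = 1 − 56/165 = 109/165.

109/165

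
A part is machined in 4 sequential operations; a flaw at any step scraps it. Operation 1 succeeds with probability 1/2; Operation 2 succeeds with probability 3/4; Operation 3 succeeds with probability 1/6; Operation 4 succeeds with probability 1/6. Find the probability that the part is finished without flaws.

1/96

The events are sequential, so multiply the conditional probabilities:
P = 1/2 × 3/4 × 1/6 × 1/6 = 3/288 = 1/96.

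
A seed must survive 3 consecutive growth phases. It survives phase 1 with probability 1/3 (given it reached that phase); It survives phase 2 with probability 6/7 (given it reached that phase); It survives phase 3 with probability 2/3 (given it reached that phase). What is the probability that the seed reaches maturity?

Each stage is reached only if all earlier stages succeed, so
P = 1/3 × 6/7 × 2/3 = 12/63 = 4/21.

4/21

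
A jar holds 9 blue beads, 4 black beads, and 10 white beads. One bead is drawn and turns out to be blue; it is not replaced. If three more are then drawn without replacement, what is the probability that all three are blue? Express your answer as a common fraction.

After the first draw, 8 of the remaining 22 beads are blue.
P = 8/22 × 7/21 × 6/20 = 336/9240 = 2/55.

2/55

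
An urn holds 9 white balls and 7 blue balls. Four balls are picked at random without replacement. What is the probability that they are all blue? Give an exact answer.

P = 7/16 × 6/15 × 5/14 × 4/13 = 840/43680 = 1/52.

1/52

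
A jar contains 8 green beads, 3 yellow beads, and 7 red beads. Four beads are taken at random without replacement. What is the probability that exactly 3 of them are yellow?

1/204

One ordering (yellow drawn first) has probability 3/18 × 2/17 × 1/16 × 15/15 = 90/73440 = 1/816.
There are C(4,3) = 4 such orderings, each equally likely, so P = 4 × 1/816 = 1/204.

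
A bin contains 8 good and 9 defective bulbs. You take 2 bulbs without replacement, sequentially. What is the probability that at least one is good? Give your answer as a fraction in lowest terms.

P(no good) = 9/17 × 8/16 = 72/272 = 9/34.
P(at least one) = 1 − 9/34 = 25/34.

25/34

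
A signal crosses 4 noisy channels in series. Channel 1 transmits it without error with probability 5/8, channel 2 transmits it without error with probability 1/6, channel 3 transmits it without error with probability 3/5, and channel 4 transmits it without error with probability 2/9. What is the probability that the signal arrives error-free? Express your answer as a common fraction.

Multiplying along the chain,
P = 5/8 × 1/6 × 3/5 × 2/9 = 30/2160 = 1/72.

1/72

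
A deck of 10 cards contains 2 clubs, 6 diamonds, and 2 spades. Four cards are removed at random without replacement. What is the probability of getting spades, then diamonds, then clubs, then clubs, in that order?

Each draw changes the counts, so multiply the conditional probabilities along the sequence:
P = 2/10 × 6/9 × 2/8 × 1/7 = 24/5040 = 1/210.

1/210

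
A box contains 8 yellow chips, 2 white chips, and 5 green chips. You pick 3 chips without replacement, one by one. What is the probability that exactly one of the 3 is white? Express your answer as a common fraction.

One ordering (white drawn first) has probability 2/15 × 13/14 × 12/13 = 312/2730 = 4/35.
There are C(3,1) = 3 such orderings, each equally likely, so P = 3 × 4/35 = 12/35.

12/35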